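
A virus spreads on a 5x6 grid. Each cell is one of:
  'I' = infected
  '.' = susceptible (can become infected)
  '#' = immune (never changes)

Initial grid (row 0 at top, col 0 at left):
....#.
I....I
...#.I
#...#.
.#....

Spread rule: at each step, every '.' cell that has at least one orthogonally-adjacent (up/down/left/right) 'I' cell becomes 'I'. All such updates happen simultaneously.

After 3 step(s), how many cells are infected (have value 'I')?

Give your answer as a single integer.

Answer: 20

Derivation:
Step 0 (initial): 3 infected
Step 1: +7 new -> 10 infected
Step 2: +5 new -> 15 infected
Step 3: +5 new -> 20 infected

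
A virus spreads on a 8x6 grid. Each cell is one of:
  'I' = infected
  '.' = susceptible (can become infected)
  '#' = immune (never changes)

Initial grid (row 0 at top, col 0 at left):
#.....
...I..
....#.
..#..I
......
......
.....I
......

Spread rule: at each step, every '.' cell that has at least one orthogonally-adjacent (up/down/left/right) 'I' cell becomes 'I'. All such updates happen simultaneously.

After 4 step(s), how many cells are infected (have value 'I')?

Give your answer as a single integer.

Answer: 37

Derivation:
Step 0 (initial): 3 infected
Step 1: +10 new -> 13 infected
Step 2: +10 new -> 23 infected
Step 3: +8 new -> 31 infected
Step 4: +6 new -> 37 infected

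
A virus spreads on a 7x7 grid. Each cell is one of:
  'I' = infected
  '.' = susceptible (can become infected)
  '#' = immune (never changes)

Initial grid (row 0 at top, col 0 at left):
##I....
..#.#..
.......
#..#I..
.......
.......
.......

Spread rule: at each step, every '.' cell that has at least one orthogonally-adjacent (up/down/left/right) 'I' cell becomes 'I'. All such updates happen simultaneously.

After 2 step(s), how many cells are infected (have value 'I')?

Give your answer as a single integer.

Step 0 (initial): 2 infected
Step 1: +4 new -> 6 infected
Step 2: +8 new -> 14 infected

Answer: 14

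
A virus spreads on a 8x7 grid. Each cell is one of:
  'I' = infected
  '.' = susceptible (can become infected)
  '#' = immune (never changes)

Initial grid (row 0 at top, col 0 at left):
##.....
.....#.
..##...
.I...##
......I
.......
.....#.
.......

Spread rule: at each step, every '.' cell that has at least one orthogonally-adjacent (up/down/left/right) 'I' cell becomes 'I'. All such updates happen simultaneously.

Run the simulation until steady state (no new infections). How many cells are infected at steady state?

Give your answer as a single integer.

Step 0 (initial): 2 infected
Step 1: +6 new -> 8 infected
Step 2: +9 new -> 17 infected
Step 3: +9 new -> 26 infected
Step 4: +9 new -> 35 infected
Step 5: +7 new -> 42 infected
Step 6: +3 new -> 45 infected
Step 7: +2 new -> 47 infected
Step 8: +1 new -> 48 infected
Step 9: +0 new -> 48 infected

Answer: 48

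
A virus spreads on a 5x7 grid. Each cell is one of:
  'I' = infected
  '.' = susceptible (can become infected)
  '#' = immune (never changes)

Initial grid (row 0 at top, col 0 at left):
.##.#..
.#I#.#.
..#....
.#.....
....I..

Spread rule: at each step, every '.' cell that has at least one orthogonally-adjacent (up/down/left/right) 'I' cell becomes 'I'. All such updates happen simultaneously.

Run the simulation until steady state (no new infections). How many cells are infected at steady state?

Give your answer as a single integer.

Step 0 (initial): 2 infected
Step 1: +3 new -> 5 infected
Step 2: +5 new -> 10 infected
Step 3: +6 new -> 16 infected
Step 4: +2 new -> 18 infected
Step 5: +2 new -> 20 infected
Step 6: +2 new -> 22 infected
Step 7: +3 new -> 25 infected
Step 8: +1 new -> 26 infected
Step 9: +0 new -> 26 infected

Answer: 26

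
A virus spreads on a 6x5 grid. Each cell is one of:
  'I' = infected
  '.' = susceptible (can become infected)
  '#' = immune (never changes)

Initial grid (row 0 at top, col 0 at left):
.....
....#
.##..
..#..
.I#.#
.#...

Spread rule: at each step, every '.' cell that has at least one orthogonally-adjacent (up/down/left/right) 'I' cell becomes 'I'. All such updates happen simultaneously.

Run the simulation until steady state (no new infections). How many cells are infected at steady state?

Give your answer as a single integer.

Step 0 (initial): 1 infected
Step 1: +2 new -> 3 infected
Step 2: +2 new -> 5 infected
Step 3: +1 new -> 6 infected
Step 4: +1 new -> 7 infected
Step 5: +2 new -> 9 infected
Step 6: +2 new -> 11 infected
Step 7: +2 new -> 13 infected
Step 8: +2 new -> 15 infected
Step 9: +3 new -> 18 infected
Step 10: +2 new -> 20 infected
Step 11: +1 new -> 21 infected
Step 12: +2 new -> 23 infected
Step 13: +0 new -> 23 infected

Answer: 23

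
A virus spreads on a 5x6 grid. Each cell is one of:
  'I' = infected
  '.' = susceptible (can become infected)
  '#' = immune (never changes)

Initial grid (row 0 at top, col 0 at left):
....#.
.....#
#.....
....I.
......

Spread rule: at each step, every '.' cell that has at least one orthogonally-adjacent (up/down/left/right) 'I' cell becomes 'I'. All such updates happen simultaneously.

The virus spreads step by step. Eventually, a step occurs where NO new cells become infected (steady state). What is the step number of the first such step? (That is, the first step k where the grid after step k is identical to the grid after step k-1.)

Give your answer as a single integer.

Answer: 8

Derivation:
Step 0 (initial): 1 infected
Step 1: +4 new -> 5 infected
Step 2: +6 new -> 11 infected
Step 3: +4 new -> 15 infected
Step 4: +5 new -> 20 infected
Step 5: +3 new -> 23 infected
Step 6: +2 new -> 25 infected
Step 7: +1 new -> 26 infected
Step 8: +0 new -> 26 infected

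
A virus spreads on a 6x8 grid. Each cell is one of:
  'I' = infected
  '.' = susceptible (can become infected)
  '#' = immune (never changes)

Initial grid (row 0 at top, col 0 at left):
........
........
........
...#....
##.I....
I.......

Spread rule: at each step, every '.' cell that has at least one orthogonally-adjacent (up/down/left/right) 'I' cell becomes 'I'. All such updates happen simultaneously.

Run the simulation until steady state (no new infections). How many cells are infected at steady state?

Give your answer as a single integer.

Answer: 45

Derivation:
Step 0 (initial): 2 infected
Step 1: +4 new -> 6 infected
Step 2: +5 new -> 11 infected
Step 3: +6 new -> 17 infected
Step 4: +9 new -> 26 infected
Step 5: +9 new -> 35 infected
Step 6: +6 new -> 41 infected
Step 7: +3 new -> 44 infected
Step 8: +1 new -> 45 infected
Step 9: +0 new -> 45 infected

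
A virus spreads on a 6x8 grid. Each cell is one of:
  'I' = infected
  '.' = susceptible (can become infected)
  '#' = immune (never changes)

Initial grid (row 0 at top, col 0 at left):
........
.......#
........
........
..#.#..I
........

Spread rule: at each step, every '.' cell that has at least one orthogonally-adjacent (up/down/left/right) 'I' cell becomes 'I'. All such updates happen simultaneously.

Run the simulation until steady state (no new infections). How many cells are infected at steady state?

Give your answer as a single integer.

Answer: 45

Derivation:
Step 0 (initial): 1 infected
Step 1: +3 new -> 4 infected
Step 2: +4 new -> 8 infected
Step 3: +3 new -> 11 infected
Step 4: +4 new -> 15 infected
Step 5: +5 new -> 20 infected
Step 6: +7 new -> 27 infected
Step 7: +5 new -> 32 infected
Step 8: +6 new -> 38 infected
Step 9: +4 new -> 42 infected
Step 10: +2 new -> 44 infected
Step 11: +1 new -> 45 infected
Step 12: +0 new -> 45 infected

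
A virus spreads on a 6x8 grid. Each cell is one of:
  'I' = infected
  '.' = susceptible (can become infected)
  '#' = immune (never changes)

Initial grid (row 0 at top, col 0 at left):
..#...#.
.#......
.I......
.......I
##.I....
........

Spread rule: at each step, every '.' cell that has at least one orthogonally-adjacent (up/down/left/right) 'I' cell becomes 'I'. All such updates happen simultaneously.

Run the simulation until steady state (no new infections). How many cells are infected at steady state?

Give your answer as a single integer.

Answer: 43

Derivation:
Step 0 (initial): 3 infected
Step 1: +10 new -> 13 infected
Step 2: +14 new -> 27 infected
Step 3: +9 new -> 36 infected
Step 4: +5 new -> 41 infected
Step 5: +2 new -> 43 infected
Step 6: +0 new -> 43 infected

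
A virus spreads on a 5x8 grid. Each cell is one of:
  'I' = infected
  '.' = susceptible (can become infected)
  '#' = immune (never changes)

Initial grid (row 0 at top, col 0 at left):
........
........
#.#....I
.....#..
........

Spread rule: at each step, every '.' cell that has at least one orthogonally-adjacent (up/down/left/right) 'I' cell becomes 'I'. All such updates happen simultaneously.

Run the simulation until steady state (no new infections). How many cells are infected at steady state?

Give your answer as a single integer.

Step 0 (initial): 1 infected
Step 1: +3 new -> 4 infected
Step 2: +5 new -> 9 infected
Step 3: +4 new -> 13 infected
Step 4: +5 new -> 18 infected
Step 5: +4 new -> 22 infected
Step 6: +4 new -> 26 infected
Step 7: +4 new -> 30 infected
Step 8: +5 new -> 35 infected
Step 9: +2 new -> 37 infected
Step 10: +0 new -> 37 infected

Answer: 37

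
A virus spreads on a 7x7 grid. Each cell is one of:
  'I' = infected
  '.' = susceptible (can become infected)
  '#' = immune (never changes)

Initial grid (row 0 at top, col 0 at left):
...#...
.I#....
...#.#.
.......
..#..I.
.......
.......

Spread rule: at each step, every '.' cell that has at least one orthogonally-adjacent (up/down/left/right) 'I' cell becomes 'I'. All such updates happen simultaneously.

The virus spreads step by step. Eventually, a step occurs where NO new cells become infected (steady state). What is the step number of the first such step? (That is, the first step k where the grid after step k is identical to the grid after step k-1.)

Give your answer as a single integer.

Answer: 7

Derivation:
Step 0 (initial): 2 infected
Step 1: +7 new -> 9 infected
Step 2: +11 new -> 20 infected
Step 3: +9 new -> 29 infected
Step 4: +6 new -> 35 infected
Step 5: +7 new -> 42 infected
Step 6: +2 new -> 44 infected
Step 7: +0 new -> 44 infected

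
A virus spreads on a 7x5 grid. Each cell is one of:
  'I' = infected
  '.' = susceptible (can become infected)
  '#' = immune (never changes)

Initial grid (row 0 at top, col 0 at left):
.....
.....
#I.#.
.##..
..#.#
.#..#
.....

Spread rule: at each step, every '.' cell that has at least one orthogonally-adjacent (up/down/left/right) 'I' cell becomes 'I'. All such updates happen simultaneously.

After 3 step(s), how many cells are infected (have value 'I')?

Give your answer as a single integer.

Step 0 (initial): 1 infected
Step 1: +2 new -> 3 infected
Step 2: +3 new -> 6 infected
Step 3: +3 new -> 9 infected

Answer: 9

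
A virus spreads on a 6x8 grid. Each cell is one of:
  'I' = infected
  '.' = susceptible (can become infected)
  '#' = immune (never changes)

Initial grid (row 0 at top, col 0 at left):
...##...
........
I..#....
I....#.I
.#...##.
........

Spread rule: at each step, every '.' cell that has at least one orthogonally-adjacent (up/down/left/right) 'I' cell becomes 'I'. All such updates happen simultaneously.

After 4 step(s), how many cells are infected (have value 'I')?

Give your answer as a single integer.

Answer: 36

Derivation:
Step 0 (initial): 3 infected
Step 1: +7 new -> 10 infected
Step 2: +8 new -> 18 infected
Step 3: +9 new -> 27 infected
Step 4: +9 new -> 36 infected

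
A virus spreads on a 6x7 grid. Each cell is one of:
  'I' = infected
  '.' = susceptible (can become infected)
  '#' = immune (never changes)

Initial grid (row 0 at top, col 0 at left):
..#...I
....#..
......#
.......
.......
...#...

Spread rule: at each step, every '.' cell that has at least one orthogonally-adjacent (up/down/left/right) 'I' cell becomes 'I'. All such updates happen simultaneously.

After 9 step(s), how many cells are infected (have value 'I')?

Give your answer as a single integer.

Answer: 35

Derivation:
Step 0 (initial): 1 infected
Step 1: +2 new -> 3 infected
Step 2: +2 new -> 5 infected
Step 3: +2 new -> 7 infected
Step 4: +3 new -> 10 infected
Step 5: +5 new -> 15 infected
Step 6: +6 new -> 21 infected
Step 7: +7 new -> 28 infected
Step 8: +4 new -> 32 infected
Step 9: +3 new -> 35 infected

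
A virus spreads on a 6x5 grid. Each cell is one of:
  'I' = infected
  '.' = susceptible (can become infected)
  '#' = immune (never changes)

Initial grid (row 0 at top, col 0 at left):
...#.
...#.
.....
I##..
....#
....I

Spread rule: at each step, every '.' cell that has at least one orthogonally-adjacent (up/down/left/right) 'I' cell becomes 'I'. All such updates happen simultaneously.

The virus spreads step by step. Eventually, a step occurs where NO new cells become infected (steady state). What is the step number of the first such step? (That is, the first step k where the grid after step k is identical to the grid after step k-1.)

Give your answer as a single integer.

Answer: 8

Derivation:
Step 0 (initial): 2 infected
Step 1: +3 new -> 5 infected
Step 2: +6 new -> 11 infected
Step 3: +6 new -> 17 infected
Step 4: +4 new -> 21 infected
Step 5: +2 new -> 23 infected
Step 6: +1 new -> 24 infected
Step 7: +1 new -> 25 infected
Step 8: +0 new -> 25 infected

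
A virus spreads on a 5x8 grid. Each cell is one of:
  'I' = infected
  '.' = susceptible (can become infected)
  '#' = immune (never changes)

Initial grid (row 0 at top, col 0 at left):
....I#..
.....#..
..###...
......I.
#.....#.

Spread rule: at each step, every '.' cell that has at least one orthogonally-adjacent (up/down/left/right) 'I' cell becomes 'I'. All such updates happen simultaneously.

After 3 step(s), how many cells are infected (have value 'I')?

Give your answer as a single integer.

Answer: 21

Derivation:
Step 0 (initial): 2 infected
Step 1: +5 new -> 7 infected
Step 2: +8 new -> 15 infected
Step 3: +6 new -> 21 infected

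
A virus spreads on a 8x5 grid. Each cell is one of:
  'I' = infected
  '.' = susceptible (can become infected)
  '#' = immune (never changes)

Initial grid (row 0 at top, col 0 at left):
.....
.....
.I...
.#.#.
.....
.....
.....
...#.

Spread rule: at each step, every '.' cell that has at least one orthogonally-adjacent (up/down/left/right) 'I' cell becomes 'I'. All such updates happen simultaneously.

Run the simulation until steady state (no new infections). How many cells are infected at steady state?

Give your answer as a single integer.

Answer: 37

Derivation:
Step 0 (initial): 1 infected
Step 1: +3 new -> 4 infected
Step 2: +6 new -> 10 infected
Step 3: +6 new -> 16 infected
Step 4: +7 new -> 23 infected
Step 5: +6 new -> 29 infected
Step 6: +5 new -> 34 infected
Step 7: +2 new -> 36 infected
Step 8: +1 new -> 37 infected
Step 9: +0 new -> 37 infected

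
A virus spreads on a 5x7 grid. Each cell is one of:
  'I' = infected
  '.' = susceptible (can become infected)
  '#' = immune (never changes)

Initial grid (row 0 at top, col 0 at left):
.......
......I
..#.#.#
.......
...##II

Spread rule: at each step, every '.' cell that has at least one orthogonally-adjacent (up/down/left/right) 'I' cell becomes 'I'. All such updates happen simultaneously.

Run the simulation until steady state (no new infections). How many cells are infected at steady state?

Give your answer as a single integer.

Step 0 (initial): 3 infected
Step 1: +4 new -> 7 infected
Step 2: +4 new -> 11 infected
Step 3: +3 new -> 14 infected
Step 4: +4 new -> 18 infected
Step 5: +4 new -> 22 infected
Step 6: +5 new -> 27 infected
Step 7: +3 new -> 30 infected
Step 8: +0 new -> 30 infected

Answer: 30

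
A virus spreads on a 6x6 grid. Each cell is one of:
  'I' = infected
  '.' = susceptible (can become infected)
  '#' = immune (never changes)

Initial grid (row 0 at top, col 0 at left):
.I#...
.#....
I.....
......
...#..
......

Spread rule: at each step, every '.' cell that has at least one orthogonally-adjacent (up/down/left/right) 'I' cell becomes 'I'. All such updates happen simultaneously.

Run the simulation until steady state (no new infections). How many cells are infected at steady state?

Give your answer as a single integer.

Answer: 33

Derivation:
Step 0 (initial): 2 infected
Step 1: +4 new -> 6 infected
Step 2: +3 new -> 9 infected
Step 3: +5 new -> 14 infected
Step 4: +5 new -> 19 infected
Step 5: +5 new -> 24 infected
Step 6: +5 new -> 29 infected
Step 7: +3 new -> 32 infected
Step 8: +1 new -> 33 infected
Step 9: +0 new -> 33 infected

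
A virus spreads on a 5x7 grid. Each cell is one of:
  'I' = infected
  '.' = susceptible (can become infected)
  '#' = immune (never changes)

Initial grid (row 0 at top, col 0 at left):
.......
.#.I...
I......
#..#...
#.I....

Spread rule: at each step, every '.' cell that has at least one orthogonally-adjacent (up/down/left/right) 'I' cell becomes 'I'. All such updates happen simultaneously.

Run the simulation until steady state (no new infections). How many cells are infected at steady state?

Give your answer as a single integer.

Answer: 31

Derivation:
Step 0 (initial): 3 infected
Step 1: +9 new -> 12 infected
Step 2: +8 new -> 20 infected
Step 3: +6 new -> 26 infected
Step 4: +4 new -> 30 infected
Step 5: +1 new -> 31 infected
Step 6: +0 new -> 31 infected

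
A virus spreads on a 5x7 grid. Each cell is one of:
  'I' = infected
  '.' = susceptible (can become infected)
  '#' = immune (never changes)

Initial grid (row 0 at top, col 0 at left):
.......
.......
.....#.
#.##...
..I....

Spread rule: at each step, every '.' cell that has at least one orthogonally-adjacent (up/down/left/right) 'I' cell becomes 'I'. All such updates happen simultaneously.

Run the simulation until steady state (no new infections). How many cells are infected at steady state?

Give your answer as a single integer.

Answer: 31

Derivation:
Step 0 (initial): 1 infected
Step 1: +2 new -> 3 infected
Step 2: +3 new -> 6 infected
Step 3: +3 new -> 9 infected
Step 4: +6 new -> 15 infected
Step 5: +6 new -> 21 infected
Step 6: +6 new -> 27 infected
Step 7: +3 new -> 30 infected
Step 8: +1 new -> 31 infected
Step 9: +0 new -> 31 infected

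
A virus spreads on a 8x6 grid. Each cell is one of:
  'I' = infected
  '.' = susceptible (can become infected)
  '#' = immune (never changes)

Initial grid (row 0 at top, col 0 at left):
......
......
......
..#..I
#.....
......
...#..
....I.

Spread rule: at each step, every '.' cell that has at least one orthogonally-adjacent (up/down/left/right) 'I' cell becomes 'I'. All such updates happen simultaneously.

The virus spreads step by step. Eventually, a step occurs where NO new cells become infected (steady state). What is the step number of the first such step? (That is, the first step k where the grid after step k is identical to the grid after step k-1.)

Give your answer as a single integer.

Step 0 (initial): 2 infected
Step 1: +6 new -> 8 infected
Step 2: +8 new -> 16 infected
Step 3: +7 new -> 23 infected
Step 4: +7 new -> 30 infected
Step 5: +6 new -> 36 infected
Step 6: +5 new -> 41 infected
Step 7: +3 new -> 44 infected
Step 8: +1 new -> 45 infected
Step 9: +0 new -> 45 infected

Answer: 9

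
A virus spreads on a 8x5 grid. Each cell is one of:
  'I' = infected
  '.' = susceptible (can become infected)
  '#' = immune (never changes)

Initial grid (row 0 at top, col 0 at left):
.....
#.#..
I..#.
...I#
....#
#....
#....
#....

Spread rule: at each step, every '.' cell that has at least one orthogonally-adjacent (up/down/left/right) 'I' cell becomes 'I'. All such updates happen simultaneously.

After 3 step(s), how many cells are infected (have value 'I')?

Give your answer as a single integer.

Answer: 17

Derivation:
Step 0 (initial): 2 infected
Step 1: +4 new -> 6 infected
Step 2: +6 new -> 12 infected
Step 3: +5 new -> 17 infected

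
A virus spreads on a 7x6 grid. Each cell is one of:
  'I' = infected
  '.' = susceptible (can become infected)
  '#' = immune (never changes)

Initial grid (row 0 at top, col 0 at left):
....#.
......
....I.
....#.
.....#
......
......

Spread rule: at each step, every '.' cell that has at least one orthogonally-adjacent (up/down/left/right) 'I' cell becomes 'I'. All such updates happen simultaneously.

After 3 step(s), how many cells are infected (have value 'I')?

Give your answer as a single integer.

Step 0 (initial): 1 infected
Step 1: +3 new -> 4 infected
Step 2: +5 new -> 9 infected
Step 3: +6 new -> 15 infected

Answer: 15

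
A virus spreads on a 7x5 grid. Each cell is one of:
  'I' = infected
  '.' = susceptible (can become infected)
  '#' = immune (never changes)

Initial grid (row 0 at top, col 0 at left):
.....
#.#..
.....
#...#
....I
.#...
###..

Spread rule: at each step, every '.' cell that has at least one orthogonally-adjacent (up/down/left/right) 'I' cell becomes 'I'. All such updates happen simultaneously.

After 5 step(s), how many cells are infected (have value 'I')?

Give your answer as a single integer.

Answer: 21

Derivation:
Step 0 (initial): 1 infected
Step 1: +2 new -> 3 infected
Step 2: +4 new -> 7 infected
Step 3: +5 new -> 12 infected
Step 4: +5 new -> 17 infected
Step 5: +4 new -> 21 infected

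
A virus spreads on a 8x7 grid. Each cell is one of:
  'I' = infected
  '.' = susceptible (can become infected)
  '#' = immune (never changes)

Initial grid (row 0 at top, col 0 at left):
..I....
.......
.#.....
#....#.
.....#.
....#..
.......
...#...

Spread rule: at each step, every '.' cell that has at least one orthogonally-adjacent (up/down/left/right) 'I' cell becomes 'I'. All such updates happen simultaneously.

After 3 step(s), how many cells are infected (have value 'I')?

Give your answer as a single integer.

Step 0 (initial): 1 infected
Step 1: +3 new -> 4 infected
Step 2: +5 new -> 9 infected
Step 3: +5 new -> 14 infected

Answer: 14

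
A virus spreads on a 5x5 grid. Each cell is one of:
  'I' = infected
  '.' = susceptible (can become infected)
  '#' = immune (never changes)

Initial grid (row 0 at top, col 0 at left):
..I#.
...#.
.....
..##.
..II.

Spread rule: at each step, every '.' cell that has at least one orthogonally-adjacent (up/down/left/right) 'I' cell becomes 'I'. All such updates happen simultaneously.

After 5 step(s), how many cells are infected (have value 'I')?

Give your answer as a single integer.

Step 0 (initial): 3 infected
Step 1: +4 new -> 7 infected
Step 2: +6 new -> 13 infected
Step 3: +5 new -> 18 infected
Step 4: +2 new -> 20 infected
Step 5: +1 new -> 21 infected

Answer: 21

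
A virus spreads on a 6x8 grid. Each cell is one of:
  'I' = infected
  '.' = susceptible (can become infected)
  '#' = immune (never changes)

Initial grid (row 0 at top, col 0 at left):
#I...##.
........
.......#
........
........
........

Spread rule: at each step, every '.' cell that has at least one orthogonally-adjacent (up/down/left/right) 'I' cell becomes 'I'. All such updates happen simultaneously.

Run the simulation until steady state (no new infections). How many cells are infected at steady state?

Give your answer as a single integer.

Answer: 44

Derivation:
Step 0 (initial): 1 infected
Step 1: +2 new -> 3 infected
Step 2: +4 new -> 7 infected
Step 3: +5 new -> 12 infected
Step 4: +5 new -> 17 infected
Step 5: +6 new -> 23 infected
Step 6: +6 new -> 29 infected
Step 7: +5 new -> 34 infected
Step 8: +4 new -> 38 infected
Step 9: +3 new -> 41 infected
Step 10: +2 new -> 43 infected
Step 11: +1 new -> 44 infected
Step 12: +0 new -> 44 infected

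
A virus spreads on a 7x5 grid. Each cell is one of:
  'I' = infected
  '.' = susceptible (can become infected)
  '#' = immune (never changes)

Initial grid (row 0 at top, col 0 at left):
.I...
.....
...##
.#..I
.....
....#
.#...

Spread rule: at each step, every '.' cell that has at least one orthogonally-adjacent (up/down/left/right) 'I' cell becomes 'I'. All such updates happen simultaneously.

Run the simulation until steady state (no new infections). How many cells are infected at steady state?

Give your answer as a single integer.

Answer: 30

Derivation:
Step 0 (initial): 2 infected
Step 1: +5 new -> 7 infected
Step 2: +6 new -> 13 infected
Step 3: +6 new -> 19 infected
Step 4: +5 new -> 24 infected
Step 5: +4 new -> 28 infected
Step 6: +1 new -> 29 infected
Step 7: +1 new -> 30 infected
Step 8: +0 new -> 30 infected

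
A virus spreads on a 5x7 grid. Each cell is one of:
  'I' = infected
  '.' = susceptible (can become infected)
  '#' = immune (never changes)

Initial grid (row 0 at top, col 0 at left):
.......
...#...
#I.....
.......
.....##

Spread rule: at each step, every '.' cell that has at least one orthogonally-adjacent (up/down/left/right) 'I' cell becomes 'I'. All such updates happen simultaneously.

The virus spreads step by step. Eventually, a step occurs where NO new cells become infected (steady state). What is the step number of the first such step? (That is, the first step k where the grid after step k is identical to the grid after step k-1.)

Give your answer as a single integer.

Step 0 (initial): 1 infected
Step 1: +3 new -> 4 infected
Step 2: +7 new -> 11 infected
Step 3: +6 new -> 17 infected
Step 4: +5 new -> 22 infected
Step 5: +5 new -> 27 infected
Step 6: +3 new -> 30 infected
Step 7: +1 new -> 31 infected
Step 8: +0 new -> 31 infected

Answer: 8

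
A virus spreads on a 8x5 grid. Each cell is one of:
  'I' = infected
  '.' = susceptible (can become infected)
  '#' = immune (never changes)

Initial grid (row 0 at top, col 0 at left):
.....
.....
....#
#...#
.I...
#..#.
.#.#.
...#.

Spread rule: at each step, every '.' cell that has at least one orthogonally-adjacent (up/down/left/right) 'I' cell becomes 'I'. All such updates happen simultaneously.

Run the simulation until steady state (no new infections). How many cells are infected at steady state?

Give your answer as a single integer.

Step 0 (initial): 1 infected
Step 1: +4 new -> 5 infected
Step 2: +4 new -> 9 infected
Step 3: +6 new -> 15 infected
Step 4: +6 new -> 21 infected
Step 5: +5 new -> 26 infected
Step 6: +4 new -> 30 infected
Step 7: +2 new -> 32 infected
Step 8: +0 new -> 32 infected

Answer: 32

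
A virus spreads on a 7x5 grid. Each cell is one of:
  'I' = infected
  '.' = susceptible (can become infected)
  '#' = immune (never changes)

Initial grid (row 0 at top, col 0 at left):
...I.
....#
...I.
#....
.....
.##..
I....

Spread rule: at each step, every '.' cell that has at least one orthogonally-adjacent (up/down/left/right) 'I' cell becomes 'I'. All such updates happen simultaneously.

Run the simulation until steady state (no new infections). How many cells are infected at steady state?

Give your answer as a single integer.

Answer: 31

Derivation:
Step 0 (initial): 3 infected
Step 1: +8 new -> 11 infected
Step 2: +8 new -> 19 infected
Step 3: +9 new -> 28 infected
Step 4: +3 new -> 31 infected
Step 5: +0 new -> 31 infected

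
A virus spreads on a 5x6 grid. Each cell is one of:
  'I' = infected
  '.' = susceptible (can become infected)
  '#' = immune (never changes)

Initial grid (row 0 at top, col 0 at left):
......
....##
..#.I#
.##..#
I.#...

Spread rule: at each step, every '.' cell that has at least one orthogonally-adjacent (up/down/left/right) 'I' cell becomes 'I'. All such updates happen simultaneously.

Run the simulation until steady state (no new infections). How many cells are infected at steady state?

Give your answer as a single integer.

Step 0 (initial): 2 infected
Step 1: +4 new -> 6 infected
Step 2: +4 new -> 10 infected
Step 3: +6 new -> 16 infected
Step 4: +4 new -> 20 infected
Step 5: +2 new -> 22 infected
Step 6: +0 new -> 22 infected

Answer: 22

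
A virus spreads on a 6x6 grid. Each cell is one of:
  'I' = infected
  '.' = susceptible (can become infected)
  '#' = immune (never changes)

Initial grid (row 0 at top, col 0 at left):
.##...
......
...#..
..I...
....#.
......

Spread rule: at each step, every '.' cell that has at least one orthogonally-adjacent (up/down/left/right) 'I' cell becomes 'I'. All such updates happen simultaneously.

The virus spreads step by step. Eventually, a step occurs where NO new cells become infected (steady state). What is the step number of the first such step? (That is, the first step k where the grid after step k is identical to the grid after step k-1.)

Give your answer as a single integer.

Step 0 (initial): 1 infected
Step 1: +4 new -> 5 infected
Step 2: +7 new -> 12 infected
Step 3: +8 new -> 20 infected
Step 4: +7 new -> 27 infected
Step 5: +4 new -> 31 infected
Step 6: +1 new -> 32 infected
Step 7: +0 new -> 32 infected

Answer: 7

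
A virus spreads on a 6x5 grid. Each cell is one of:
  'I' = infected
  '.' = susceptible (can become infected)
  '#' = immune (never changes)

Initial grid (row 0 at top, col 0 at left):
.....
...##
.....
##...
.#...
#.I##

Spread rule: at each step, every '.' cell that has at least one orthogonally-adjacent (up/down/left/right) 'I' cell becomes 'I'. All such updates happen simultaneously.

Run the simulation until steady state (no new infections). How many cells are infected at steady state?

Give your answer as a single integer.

Step 0 (initial): 1 infected
Step 1: +2 new -> 3 infected
Step 2: +2 new -> 5 infected
Step 3: +3 new -> 8 infected
Step 4: +4 new -> 12 infected
Step 5: +4 new -> 16 infected
Step 6: +3 new -> 19 infected
Step 7: +2 new -> 21 infected
Step 8: +0 new -> 21 infected

Answer: 21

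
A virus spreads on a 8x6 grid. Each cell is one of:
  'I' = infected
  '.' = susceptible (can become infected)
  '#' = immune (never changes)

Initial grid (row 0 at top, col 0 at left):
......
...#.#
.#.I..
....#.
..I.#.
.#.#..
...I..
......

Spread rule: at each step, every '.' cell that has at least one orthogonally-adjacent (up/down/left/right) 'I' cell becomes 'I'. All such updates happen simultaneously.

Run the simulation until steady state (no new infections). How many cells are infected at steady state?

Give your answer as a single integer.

Answer: 41

Derivation:
Step 0 (initial): 3 infected
Step 1: +10 new -> 13 infected
Step 2: +10 new -> 23 infected
Step 3: +10 new -> 33 infected
Step 4: +7 new -> 40 infected
Step 5: +1 new -> 41 infected
Step 6: +0 new -> 41 infected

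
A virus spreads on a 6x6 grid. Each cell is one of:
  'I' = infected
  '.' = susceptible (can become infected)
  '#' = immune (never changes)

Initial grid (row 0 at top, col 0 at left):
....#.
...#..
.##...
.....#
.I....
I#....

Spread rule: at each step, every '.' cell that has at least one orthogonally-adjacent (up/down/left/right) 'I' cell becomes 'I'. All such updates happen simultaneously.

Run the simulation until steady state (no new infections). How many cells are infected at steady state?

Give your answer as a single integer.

Step 0 (initial): 2 infected
Step 1: +3 new -> 5 infected
Step 2: +4 new -> 9 infected
Step 3: +4 new -> 13 infected
Step 4: +5 new -> 18 infected
Step 5: +4 new -> 22 infected
Step 6: +4 new -> 26 infected
Step 7: +2 new -> 28 infected
Step 8: +2 new -> 30 infected
Step 9: +0 new -> 30 infected

Answer: 30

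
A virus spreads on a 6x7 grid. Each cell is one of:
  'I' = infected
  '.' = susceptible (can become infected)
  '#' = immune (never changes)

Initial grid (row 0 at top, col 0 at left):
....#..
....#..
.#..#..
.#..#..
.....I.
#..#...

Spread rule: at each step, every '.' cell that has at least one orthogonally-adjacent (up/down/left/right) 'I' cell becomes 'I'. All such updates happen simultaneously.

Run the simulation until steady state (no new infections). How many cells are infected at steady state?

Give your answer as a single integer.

Step 0 (initial): 1 infected
Step 1: +4 new -> 5 infected
Step 2: +5 new -> 10 infected
Step 3: +4 new -> 14 infected
Step 4: +6 new -> 20 infected
Step 5: +5 new -> 25 infected
Step 6: +3 new -> 28 infected
Step 7: +3 new -> 31 infected
Step 8: +2 new -> 33 infected
Step 9: +1 new -> 34 infected
Step 10: +0 new -> 34 infected

Answer: 34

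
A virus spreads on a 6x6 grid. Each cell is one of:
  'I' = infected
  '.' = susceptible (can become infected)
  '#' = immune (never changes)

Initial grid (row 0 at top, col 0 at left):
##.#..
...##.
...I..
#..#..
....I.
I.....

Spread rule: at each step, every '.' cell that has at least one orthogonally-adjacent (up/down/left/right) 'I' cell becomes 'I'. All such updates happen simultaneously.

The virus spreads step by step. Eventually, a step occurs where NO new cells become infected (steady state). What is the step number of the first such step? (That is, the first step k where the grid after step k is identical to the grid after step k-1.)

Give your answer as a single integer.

Answer: 6

Derivation:
Step 0 (initial): 3 infected
Step 1: +8 new -> 11 infected
Step 2: +10 new -> 21 infected
Step 3: +5 new -> 26 infected
Step 4: +2 new -> 28 infected
Step 5: +1 new -> 29 infected
Step 6: +0 new -> 29 infected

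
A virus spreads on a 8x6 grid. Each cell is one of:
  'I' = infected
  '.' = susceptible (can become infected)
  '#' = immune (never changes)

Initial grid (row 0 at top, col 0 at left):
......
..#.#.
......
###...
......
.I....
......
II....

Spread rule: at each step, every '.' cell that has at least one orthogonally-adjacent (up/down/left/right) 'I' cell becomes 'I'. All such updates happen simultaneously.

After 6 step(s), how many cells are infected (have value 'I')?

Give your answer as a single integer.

Step 0 (initial): 3 infected
Step 1: +6 new -> 9 infected
Step 2: +5 new -> 14 infected
Step 3: +4 new -> 18 infected
Step 4: +5 new -> 23 infected
Step 5: +4 new -> 27 infected
Step 6: +4 new -> 31 infected

Answer: 31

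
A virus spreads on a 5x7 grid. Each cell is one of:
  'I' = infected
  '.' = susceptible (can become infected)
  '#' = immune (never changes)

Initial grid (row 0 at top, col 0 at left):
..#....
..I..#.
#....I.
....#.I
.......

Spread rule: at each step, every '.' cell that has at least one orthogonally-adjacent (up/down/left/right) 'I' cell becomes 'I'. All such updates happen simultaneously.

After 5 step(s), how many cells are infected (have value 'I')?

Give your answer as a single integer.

Answer: 31

Derivation:
Step 0 (initial): 3 infected
Step 1: +7 new -> 10 infected
Step 2: +9 new -> 19 infected
Step 3: +7 new -> 26 infected
Step 4: +4 new -> 30 infected
Step 5: +1 new -> 31 infected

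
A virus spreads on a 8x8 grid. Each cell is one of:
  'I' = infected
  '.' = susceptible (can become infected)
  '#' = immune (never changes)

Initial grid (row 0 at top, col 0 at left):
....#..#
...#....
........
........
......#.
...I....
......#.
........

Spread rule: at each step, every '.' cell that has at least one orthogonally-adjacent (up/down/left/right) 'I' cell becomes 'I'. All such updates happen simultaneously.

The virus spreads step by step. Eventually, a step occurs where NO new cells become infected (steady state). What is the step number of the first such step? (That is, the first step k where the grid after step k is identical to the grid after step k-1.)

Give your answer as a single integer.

Answer: 9

Derivation:
Step 0 (initial): 1 infected
Step 1: +4 new -> 5 infected
Step 2: +8 new -> 13 infected
Step 3: +11 new -> 24 infected
Step 4: +9 new -> 33 infected
Step 5: +10 new -> 43 infected
Step 6: +7 new -> 50 infected
Step 7: +6 new -> 56 infected
Step 8: +3 new -> 59 infected
Step 9: +0 new -> 59 infected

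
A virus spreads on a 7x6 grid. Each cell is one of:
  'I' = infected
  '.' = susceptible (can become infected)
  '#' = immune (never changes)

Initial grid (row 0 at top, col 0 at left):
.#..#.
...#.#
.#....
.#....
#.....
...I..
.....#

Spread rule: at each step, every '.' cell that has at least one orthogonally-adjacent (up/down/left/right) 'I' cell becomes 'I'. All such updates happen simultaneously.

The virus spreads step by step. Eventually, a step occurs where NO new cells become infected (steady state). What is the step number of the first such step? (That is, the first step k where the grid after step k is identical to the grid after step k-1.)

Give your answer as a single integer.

Step 0 (initial): 1 infected
Step 1: +4 new -> 5 infected
Step 2: +7 new -> 12 infected
Step 3: +7 new -> 19 infected
Step 4: +4 new -> 23 infected
Step 5: +3 new -> 26 infected
Step 6: +2 new -> 28 infected
Step 7: +2 new -> 30 infected
Step 8: +2 new -> 32 infected
Step 9: +1 new -> 33 infected
Step 10: +0 new -> 33 infected

Answer: 10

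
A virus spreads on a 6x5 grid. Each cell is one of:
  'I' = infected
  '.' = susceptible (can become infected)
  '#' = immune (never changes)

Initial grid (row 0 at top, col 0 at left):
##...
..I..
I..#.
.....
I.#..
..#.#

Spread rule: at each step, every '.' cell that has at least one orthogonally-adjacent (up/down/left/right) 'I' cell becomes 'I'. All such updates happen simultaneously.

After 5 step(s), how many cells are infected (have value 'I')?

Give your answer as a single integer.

Answer: 24

Derivation:
Step 0 (initial): 3 infected
Step 1: +9 new -> 12 infected
Step 2: +5 new -> 17 infected
Step 3: +3 new -> 20 infected
Step 4: +2 new -> 22 infected
Step 5: +2 new -> 24 infected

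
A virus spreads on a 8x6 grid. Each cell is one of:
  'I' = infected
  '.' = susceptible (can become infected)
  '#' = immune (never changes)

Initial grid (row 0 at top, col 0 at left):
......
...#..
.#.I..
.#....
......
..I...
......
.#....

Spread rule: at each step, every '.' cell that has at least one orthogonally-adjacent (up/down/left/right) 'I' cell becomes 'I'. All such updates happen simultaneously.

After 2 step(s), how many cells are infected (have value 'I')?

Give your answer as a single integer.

Step 0 (initial): 2 infected
Step 1: +7 new -> 9 infected
Step 2: +12 new -> 21 infected

Answer: 21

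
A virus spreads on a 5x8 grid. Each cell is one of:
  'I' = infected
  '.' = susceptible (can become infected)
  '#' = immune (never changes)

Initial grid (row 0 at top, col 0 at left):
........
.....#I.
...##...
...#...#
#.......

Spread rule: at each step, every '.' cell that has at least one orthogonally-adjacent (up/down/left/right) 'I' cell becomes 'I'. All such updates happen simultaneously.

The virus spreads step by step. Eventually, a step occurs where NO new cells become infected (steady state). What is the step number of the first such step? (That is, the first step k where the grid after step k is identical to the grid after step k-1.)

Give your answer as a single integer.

Step 0 (initial): 1 infected
Step 1: +3 new -> 4 infected
Step 2: +5 new -> 9 infected
Step 3: +3 new -> 12 infected
Step 4: +5 new -> 17 infected
Step 5: +3 new -> 20 infected
Step 6: +3 new -> 23 infected
Step 7: +4 new -> 27 infected
Step 8: +4 new -> 31 infected
Step 9: +2 new -> 33 infected
Step 10: +1 new -> 34 infected
Step 11: +0 new -> 34 infected

Answer: 11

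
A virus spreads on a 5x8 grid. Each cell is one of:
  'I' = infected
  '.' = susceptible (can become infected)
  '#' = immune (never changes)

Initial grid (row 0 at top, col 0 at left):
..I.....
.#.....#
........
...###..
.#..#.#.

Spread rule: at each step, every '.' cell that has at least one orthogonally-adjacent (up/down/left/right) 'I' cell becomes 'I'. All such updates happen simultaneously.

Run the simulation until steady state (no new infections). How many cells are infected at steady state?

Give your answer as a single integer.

Answer: 31

Derivation:
Step 0 (initial): 1 infected
Step 1: +3 new -> 4 infected
Step 2: +4 new -> 8 infected
Step 3: +6 new -> 14 infected
Step 4: +6 new -> 20 infected
Step 5: +5 new -> 25 infected
Step 6: +2 new -> 27 infected
Step 7: +2 new -> 29 infected
Step 8: +1 new -> 30 infected
Step 9: +1 new -> 31 infected
Step 10: +0 new -> 31 infected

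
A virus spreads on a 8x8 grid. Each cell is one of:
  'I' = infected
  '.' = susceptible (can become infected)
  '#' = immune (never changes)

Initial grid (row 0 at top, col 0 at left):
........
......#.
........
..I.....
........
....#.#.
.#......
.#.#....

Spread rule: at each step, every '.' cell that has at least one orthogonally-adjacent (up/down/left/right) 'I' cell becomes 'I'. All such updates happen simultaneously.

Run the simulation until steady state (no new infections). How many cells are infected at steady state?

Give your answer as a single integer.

Answer: 58

Derivation:
Step 0 (initial): 1 infected
Step 1: +4 new -> 5 infected
Step 2: +8 new -> 13 infected
Step 3: +11 new -> 24 infected
Step 4: +10 new -> 34 infected
Step 5: +9 new -> 43 infected
Step 6: +6 new -> 49 infected
Step 7: +5 new -> 54 infected
Step 8: +3 new -> 57 infected
Step 9: +1 new -> 58 infected
Step 10: +0 new -> 58 infected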